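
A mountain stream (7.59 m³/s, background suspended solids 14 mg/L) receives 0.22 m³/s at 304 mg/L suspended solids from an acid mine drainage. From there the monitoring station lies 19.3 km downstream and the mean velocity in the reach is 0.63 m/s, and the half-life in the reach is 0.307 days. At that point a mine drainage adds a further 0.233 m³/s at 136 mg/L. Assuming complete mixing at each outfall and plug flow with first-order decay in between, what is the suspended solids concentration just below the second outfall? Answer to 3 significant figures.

13.6 mg/L

Mass balance: C = (7.590·14.00 + 0.2200·304.0) / 7.810 = 173.1/7.810 = 22.17 mg/L; combined flow 7.810 m³/s.
Travel time t = 19.3·1000 / 0.63 = 30630 s = 8.510 h.
Half-life 0.307 d → k = ln 2 / 0.307 = 2.258 d⁻¹.
After decay, C = 22.17 × e^(−kt) = 22.17 × 0.4491 = 9.956 mg/L.
Second outfall: C = (7.810·9.956 + 0.2330·136.0)/8.043 = 13.61 mg/L.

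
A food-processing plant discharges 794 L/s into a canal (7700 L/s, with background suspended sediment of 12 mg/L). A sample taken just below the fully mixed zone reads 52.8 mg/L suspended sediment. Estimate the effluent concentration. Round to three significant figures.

448 mg/L

Mass balance: 7700·12.00 + 794.0·Cₑ = 8494·52.80
→ Cₑ = (8494·52.80 − 7700·12.00) / 794.0 = 448.5 mg/L.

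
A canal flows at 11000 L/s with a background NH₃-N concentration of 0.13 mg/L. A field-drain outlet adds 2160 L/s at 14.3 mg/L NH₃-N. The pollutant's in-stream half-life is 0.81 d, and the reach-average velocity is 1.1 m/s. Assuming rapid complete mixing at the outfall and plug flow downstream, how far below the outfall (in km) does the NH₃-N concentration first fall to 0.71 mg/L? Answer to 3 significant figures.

Flow-weighted average: C = (11000·0.1300 + 2160·14.30) / 13160 = 32320/13160 = 2.456 mg/L.
Half-life 0.81 d → k = ln 2 / 0.81 = 0.8557 d⁻¹.
Set 2.456·exp(−k·t) = 0.71 → t = ln(2.456/0.71)/k = 125300 s = 34.80 h.
Distance = v·t = 1.1·125300 = 137800 m = 137.8 km.

138 km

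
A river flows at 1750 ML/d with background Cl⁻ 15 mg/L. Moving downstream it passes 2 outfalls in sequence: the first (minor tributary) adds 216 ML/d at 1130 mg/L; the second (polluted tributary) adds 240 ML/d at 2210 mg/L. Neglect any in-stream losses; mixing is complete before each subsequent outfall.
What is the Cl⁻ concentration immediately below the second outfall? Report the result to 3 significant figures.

Outfall 1: combined Q = 1966 ML/d; C = (1750·15.00 + 216.0·1130)/1966 = 137.5 mg/L.
Outfall 2: combined Q = 2206 ML/d; C = (1966·137.5 + 240.0·2210)/2206 = 363.0 mg/L.

363 mg/L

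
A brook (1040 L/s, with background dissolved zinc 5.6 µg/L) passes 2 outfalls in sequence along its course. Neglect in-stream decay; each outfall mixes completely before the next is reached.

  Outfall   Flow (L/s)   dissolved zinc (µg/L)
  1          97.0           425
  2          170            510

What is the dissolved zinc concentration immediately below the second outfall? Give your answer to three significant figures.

After outfall 1: Q = 1040 + 97.00 = 1137 L/s; C = (1040·5.600 + 97.00·425.0)/1137 = 41.38 µg/L.
After outfall 2: Q = 1137 + 170.0 = 1307 L/s; C = (1137·41.38 + 170.0·510.0)/1307 = 102.3 µg/L.

102 µg/L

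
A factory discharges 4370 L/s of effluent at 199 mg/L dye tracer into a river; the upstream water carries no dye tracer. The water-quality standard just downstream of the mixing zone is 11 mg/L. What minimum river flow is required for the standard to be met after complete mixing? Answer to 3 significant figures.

Set C_mix = 11: (Q·0 + 4370·199.0) / (Q + 4370) = 11
→ Q = 4370·(199.0 − 11)/(11 − 0) = 74690 L/s.

74700 L/s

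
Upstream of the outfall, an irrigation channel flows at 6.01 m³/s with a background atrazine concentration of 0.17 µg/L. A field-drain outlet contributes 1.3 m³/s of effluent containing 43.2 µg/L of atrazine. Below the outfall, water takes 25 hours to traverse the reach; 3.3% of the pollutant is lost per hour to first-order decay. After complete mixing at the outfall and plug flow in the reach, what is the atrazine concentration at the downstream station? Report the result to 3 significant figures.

Mixed concentration C = ΣQC/ΣQ = (6.010·0.1700 + 1.300·43.20) / 7.310 = 57.18/7.310 = 7.822 µg/L.
3.3%/h lost → k = −ln(1 − 0.033) = 0.03356 h⁻¹.
After decay, C = 7.822 × e^(−kt) = 7.822 × 0.4322 = 3.381 µg/L.

3.38 µg/L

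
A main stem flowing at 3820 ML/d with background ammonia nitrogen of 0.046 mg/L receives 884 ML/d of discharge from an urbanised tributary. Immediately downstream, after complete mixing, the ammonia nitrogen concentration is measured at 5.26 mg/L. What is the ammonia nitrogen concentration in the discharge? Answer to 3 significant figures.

Mass balance: 3820·0.04600 + 884.0·Cₑ = 4704·5.260
→ Cₑ = (4704·5.260 − 3820·0.04600) / 884.0 = 27.79 mg/L.

27.8 mg/L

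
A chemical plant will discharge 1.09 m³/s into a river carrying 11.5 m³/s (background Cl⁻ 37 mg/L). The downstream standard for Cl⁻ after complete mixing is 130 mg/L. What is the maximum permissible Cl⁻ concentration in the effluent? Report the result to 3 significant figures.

At the limit, (Qr·Cr + Qe·Cₑ)/(Qr + Qe) = 130:
Cₑ = (12.59·130 − 11.50·37.00) / 1.090 = 1111 mg/L.

1110 mg/L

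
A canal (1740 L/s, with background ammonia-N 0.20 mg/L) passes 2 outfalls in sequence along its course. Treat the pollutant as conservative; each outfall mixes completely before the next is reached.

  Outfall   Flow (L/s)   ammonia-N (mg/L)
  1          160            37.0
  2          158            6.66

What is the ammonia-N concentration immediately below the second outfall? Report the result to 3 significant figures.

After outfall 1: Q = 1740 + 160.0 = 1900 L/s; C = (1740·0.2000 + 160.0·37.00)/1900 = 3.299 mg/L.
After outfall 2: Q = 1900 + 158.0 = 2058 L/s; C = (1900·3.299 + 158.0·6.660)/2058 = 3.557 mg/L.

3.56 mg/L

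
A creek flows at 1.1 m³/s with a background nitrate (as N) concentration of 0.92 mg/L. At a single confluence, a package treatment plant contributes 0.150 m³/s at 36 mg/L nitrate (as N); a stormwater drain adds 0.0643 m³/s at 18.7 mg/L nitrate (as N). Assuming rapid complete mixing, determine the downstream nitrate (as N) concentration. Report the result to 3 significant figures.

Mass balance: C = (1.100·0.9200 + 0.1500·36.00 + 0.06430·18.70) / 1.314 = 7.614/1.314 = 5.794 mg/L.

5.79 mg/L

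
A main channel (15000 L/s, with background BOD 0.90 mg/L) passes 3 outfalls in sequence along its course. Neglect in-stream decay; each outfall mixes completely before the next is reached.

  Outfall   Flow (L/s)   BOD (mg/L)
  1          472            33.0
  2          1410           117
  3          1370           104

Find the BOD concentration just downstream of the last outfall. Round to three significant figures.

Outfall 1: combined Q = 15470 L/s; C = (15000·0.9000 + 472.0·33.00)/15470 = 1.879 mg/L.
Outfall 2: combined Q = 16880 L/s; C = (15470·1.879 + 1410·117.0)/16880 = 11.49 mg/L.
Outfall 3: combined Q = 18250 L/s; C = (16880·11.49 + 1370·104.0)/18250 = 18.44 mg/L.

18.4 mg/L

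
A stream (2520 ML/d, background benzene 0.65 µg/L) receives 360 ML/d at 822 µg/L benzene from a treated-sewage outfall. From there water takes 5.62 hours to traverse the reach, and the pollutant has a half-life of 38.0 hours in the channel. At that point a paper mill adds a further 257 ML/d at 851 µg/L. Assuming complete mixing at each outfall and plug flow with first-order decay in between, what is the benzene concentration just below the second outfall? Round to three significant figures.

155 µg/L

After mixing, C = (2520·0.6500 + 360.0·822.0) / 2880 = 297600/2880 = 103.3 µg/L; combined flow 2880 ML/d.
Half-life 38.0 h → k = ln 2 / 38.0 = 0.01824 h⁻¹ = 0.4378 d⁻¹.
Applying C = C₀e^(−kt): 103.3 × 0.9026 = 93.25 µg/L.
At the second outfall, C = (2880·93.25 + 257.0·851.0) / (2880 + 257.0) = 155.3 µg/L.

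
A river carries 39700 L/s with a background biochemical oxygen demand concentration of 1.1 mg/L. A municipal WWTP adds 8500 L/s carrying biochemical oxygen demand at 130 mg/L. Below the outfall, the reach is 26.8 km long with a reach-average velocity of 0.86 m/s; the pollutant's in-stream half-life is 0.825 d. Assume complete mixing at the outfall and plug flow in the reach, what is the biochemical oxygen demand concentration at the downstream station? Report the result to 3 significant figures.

17.6 mg/L

Mixed concentration C = ΣQC/ΣQ = (39700·1.100 + 8500·130.0) / 48200 = 1149000/48200 = 23.83 mg/L.
Travel time t = 26.8·1000 / 0.86 = 31160 s = 8.656 h.
Half-life 0.825 d → k = ln 2 / 0.825 = 0.8402 d⁻¹.
After decay, C = 23.83 × e^(−kt) = 23.83 × 0.7386 = 17.60 mg/L.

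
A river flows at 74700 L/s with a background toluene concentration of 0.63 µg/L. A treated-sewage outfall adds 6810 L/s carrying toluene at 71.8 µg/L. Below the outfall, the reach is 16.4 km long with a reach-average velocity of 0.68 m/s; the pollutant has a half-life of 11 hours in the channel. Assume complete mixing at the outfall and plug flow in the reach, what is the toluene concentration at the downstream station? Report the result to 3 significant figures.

4.31 µg/L

Flow-weighted average: C = (74700·0.6300 + 6810·71.80) / 81510 = 536000/81510 = 6.576 µg/L.
Travel time t = 16.4·1000 / 0.68 = 24120 s = 6.699 h.
Half-life 11 h → k = ln 2 / 11 = 0.06301 h⁻¹ = 1.512 d⁻¹.
After decay, C = 6.576 × e^(−kt) = 6.576 × 0.6556 = 4.312 µg/L.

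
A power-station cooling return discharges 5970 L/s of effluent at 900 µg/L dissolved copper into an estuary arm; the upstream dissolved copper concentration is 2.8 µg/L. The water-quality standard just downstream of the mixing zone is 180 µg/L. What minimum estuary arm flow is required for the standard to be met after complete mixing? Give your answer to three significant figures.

Set C_mix = 180: (Q·2.800 + 5970·900.0) / (Q + 5970) = 180
→ Q = 5970·(900.0 − 180)/(180 − 2.800) = 24260 L/s.

24300 L/s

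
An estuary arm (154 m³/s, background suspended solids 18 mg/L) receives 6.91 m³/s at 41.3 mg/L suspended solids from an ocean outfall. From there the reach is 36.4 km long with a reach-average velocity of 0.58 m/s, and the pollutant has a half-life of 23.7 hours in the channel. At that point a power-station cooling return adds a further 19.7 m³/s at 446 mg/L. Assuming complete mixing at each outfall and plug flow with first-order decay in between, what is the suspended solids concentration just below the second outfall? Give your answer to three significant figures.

58.8 mg/L

After mixing, C = (154.0·18.00 + 6.910·41.30) / 160.9 = 3057/160.9 = 19.00 mg/L; combined flow 160.9 m³/s.
Travel time t = 36.4·1000 / 0.58 = 62760 s = 17.43 h.
Half-life 23.7 h → k = ln 2 / 23.7 = 0.02925 h⁻¹ = 0.7019 d⁻¹.
After decay, C = 19.00 × e^(−kt) = 19.00 × 0.6006 = 11.41 mg/L.
At the second outfall, C = (160.9·11.41 + 19.70·446.0) / (160.9 + 19.70) = 58.81 mg/L.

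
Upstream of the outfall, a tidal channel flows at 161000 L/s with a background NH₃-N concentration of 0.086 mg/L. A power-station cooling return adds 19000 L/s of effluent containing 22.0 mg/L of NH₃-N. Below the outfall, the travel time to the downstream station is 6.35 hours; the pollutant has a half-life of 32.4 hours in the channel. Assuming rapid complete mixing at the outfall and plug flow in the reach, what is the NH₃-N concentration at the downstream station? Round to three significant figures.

Mixed concentration C = ΣQC/ΣQ = (161000·0.08600 + 19000·22.00) / 180000 = 431800/180000 = 2.399 mg/L.
Half-life 32.4 h → k = ln 2 / 32.4 = 0.02139 h⁻¹ = 0.5134 d⁻¹.
First-order decay: C = 2.399·exp(−k·t) = 2.399·0.8730 = 2.094 mg/L.

2.09 mg/L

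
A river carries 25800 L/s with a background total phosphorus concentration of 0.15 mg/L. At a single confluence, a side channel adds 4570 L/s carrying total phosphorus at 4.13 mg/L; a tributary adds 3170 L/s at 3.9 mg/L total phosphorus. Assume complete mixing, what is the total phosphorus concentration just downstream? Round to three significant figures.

1.05 mg/L

After mixing, C = (25800·0.1500 + 4570·4.130 + 3170·3.900) / 33540 = 35110/33540 = 1.047 mg/L.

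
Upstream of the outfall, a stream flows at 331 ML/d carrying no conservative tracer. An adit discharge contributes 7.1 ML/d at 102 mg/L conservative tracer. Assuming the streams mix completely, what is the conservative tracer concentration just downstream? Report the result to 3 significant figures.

Mixed concentration C = ΣQC/ΣQ = (331.0·0 + 7.100·102.0) / 338.1 = 724.2/338.1 = 2.142 mg/L.

2.14 mg/L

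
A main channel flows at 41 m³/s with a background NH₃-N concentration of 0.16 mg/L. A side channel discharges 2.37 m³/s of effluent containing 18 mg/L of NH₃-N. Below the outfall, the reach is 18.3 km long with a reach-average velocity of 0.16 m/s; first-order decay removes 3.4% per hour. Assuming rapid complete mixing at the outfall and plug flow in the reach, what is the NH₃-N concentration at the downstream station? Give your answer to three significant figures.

0.378 mg/L

Mixed concentration C = ΣQC/ΣQ = (41.00·0.1600 + 2.370·18.00) / 43.37 = 49.22/43.37 = 1.135 mg/L.
Travel time t = 18.3·1000 / 0.16 = 114400 s = 31.77 h.
3.4%/h lost → k = −ln(1 − 0.034) = 0.03459 h⁻¹.
Applying C = C₀e^(−kt): 1.135 × 0.3332 = 0.3781 mg/L.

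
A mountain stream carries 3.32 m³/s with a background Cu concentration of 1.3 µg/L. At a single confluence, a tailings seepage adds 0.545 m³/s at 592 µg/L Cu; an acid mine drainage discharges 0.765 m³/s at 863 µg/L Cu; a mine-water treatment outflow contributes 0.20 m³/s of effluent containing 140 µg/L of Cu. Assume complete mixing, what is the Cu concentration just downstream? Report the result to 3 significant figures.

210 µg/L

Flow-weighted average: C = (3.320·1.300 + 0.5450·592.0 + 0.7650·863.0 + 0.2000·140.0) / 4.830 = 1015/4.830 = 210.2 µg/L.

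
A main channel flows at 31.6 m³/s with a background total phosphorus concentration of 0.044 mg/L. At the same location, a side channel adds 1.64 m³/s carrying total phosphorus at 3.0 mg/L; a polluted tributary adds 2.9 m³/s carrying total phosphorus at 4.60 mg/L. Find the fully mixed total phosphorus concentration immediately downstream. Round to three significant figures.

Mixed concentration C = ΣQC/ΣQ = (31.60·0.04400 + 1.640·3.000 + 2.900·4.600) / 36.14 = 19.65/36.14 = 0.5437 mg/L.

0.544 mg/L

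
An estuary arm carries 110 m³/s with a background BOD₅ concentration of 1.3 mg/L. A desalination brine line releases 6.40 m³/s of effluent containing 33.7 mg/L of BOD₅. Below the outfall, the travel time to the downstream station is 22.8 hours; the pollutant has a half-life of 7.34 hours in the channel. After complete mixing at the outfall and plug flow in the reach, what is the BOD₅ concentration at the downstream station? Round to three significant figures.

Conservation of mass: C = (110.0·1.300 + 6.400·33.70) / 116.4 = 358.7/116.4 = 3.081 mg/L.
Half-life 7.34 h → k = ln 2 / 7.34 = 0.09443 h⁻¹ = 2.266 d⁻¹.
After decay, C = 3.081 × e^(−kt) = 3.081 × 0.1161 = 0.3578 mg/L.

0.358 mg/L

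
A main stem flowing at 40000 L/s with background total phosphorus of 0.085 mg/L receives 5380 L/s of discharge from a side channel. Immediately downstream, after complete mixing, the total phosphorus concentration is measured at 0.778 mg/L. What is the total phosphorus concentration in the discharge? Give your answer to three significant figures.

Mass balance: 40000·0.08500 + 5380·Cₑ = 45380·0.7780
→ Cₑ = (45380·0.7780 − 40000·0.08500) / 5380 = 5.930 mg/L.

5.93 mg/L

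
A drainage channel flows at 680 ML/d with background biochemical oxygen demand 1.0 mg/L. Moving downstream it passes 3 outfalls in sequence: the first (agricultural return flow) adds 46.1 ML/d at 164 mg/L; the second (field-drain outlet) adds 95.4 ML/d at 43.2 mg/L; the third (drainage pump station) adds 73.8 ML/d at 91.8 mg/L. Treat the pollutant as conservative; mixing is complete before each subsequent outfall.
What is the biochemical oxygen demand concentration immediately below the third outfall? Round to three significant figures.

Outfall 1: combined Q = 726.1 ML/d; C = (680.0·1.000 + 46.10·164.0)/726.1 = 11.35 mg/L.
Outfall 2: combined Q = 821.5 ML/d; C = (726.1·11.35 + 95.40·43.20)/821.5 = 15.05 mg/L.
Outfall 3: combined Q = 895.3 ML/d; C = (821.5·15.05 + 73.80·91.80)/895.3 = 21.37 mg/L.

21.4 mg/L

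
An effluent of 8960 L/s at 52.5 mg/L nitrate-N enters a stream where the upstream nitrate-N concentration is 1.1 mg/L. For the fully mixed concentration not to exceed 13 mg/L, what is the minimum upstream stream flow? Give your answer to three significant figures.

29700 L/s

Set C_mix = 13: (Q·1.100 + 8960·52.50) / (Q + 8960) = 13
→ Q = 8960·(52.50 − 13)/(13 − 1.100) = 29740 L/s.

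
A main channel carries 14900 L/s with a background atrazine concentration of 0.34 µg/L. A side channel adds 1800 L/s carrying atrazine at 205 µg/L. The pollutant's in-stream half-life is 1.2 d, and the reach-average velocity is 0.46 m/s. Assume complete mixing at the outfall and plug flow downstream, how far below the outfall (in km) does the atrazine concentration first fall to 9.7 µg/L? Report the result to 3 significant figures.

57.6 km

Mixed concentration C = ΣQC/ΣQ = (14900·0.3400 + 1800·205.0) / 16700 = 374100/16700 = 22.40 µg/L.
Half-life 1.2 d → k = ln 2 / 1.2 = 0.5776 d⁻¹.
Set 22.40·exp(−k·t) = 9.7 → t = ln(22.40/9.7)/k = 125200 s = 34.77 h.
Distance = v·t = 0.46·125200 = 57580 m = 57.58 km.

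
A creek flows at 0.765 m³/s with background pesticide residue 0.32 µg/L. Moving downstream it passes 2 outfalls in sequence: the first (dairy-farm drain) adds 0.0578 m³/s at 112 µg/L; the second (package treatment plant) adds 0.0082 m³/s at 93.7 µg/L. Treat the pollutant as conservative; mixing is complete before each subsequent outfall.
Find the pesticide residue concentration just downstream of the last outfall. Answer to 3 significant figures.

9.01 µg/L

Outfall 1: combined Q = 0.8228 m³/s; C = (0.7650·0.3200 + 0.05780·112.0)/0.8228 = 8.165 µg/L.
Outfall 2: combined Q = 0.8310 m³/s; C = (0.8228·8.165 + 0.008200·93.70)/0.8310 = 9.009 µg/L.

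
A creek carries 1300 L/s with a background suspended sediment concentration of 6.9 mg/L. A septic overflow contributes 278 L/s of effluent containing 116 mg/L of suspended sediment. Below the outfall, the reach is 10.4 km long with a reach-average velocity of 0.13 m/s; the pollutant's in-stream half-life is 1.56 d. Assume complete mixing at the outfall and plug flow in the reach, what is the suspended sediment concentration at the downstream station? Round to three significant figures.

17.3 mg/L

Mass balance: C = (1300·6.900 + 278.0·116.0) / 1578 = 41220/1578 = 26.12 mg/L.
Travel time t = 10.4·1000 / 0.13 = 80000 s = 22.22 h.
Half-life 1.56 d → k = ln 2 / 1.56 = 0.4443 d⁻¹.
After decay, C = 26.12 × e^(−kt) = 26.12 × 0.6627 = 17.31 mg/L.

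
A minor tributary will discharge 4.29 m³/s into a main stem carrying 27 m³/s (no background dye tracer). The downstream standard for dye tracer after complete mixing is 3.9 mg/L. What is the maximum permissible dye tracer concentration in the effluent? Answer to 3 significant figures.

At the limit, (Qr·Cr + Qe·Cₑ)/(Qr + Qe) = 3.9:
Cₑ = (31.29·3.9 − 27.00·0) / 4.290 = 28.45 mg/L.

28.4 mg/L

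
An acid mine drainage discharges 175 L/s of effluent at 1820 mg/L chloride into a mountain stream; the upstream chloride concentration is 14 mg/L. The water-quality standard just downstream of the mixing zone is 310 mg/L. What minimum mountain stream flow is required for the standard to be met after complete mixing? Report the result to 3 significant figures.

893 L/s

Set C_mix = 310: (Q·14.00 + 175.0·1820) / (Q + 175.0) = 310
→ Q = 175.0·(1820 − 310)/(310 − 14.00) = 892.7 L/s.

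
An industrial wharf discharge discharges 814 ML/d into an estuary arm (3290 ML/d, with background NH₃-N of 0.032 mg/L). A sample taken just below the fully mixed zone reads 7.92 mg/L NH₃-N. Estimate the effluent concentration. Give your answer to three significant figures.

Mass balance: 3290·0.03200 + 814.0·Cₑ = 4104·7.920
→ Cₑ = (4104·7.920 − 3290·0.03200) / 814.0 = 39.80 mg/L.

39.8 mg/L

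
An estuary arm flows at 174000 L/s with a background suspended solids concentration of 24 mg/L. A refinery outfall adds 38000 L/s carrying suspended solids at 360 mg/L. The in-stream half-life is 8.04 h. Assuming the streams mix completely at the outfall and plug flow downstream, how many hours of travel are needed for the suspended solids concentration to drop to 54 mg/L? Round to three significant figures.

5.16 h

Mixed concentration C = ΣQC/ΣQ = (174000·24.00 + 38000·360.0) / 212000 = 17860000/212000 = 84.23 mg/L.
Half-life 8.04 h → k = ln 2 / 8.04 = 0.08621 h⁻¹ = 2.069 d⁻¹.
84.23·exp(−k·t) = 54 → t = ln(84.23/54)/k = 18560 s = 5.156 h.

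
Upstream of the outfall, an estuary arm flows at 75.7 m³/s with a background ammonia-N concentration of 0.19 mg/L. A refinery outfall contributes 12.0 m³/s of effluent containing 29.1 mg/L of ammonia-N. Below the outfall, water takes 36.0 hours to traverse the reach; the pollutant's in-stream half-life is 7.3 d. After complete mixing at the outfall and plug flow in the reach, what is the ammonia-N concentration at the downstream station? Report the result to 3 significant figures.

3.60 mg/L

After mixing, C = (75.70·0.1900 + 12.00·29.10) / 87.70 = 363.6/87.70 = 4.146 mg/L.
Half-life 7.3 d → k = ln 2 / 7.3 = 0.09495 d⁻¹.
Decay over the reach: 4.146·exp(−kt) = 4.146·0.8673 = 3.595 mg/L.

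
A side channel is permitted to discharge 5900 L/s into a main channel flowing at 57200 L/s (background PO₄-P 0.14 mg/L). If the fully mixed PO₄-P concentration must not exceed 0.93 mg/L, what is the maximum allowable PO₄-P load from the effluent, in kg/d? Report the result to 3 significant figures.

4380 kg/d

Mass balance at the limit: 57200·0.1400 + 5900·Cₑ = 63100·0.93 → Cₑ = 8.589 mg/L.
5900 L/s = 5.900 m³/s. Load = 5.900 m³/s × 8.589 g/m³ × 86 400 s/d = 4378 kg/d.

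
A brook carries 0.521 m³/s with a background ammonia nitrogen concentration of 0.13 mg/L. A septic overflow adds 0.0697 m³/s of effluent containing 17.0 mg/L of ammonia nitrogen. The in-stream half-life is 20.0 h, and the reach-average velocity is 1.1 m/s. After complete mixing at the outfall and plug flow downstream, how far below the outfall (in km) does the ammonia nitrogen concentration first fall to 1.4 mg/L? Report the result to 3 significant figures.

Mixed concentration C = ΣQC/ΣQ = (0.5210·0.1300 + 0.06970·17.00) / 0.5907 = 1.253/0.5907 = 2.121 mg/L.
Half-life 20.0 h → k = ln 2 / 20.0 = 0.03466 h⁻¹ = 0.8318 d⁻¹.
Set 2.121·exp(−k·t) = 1.4 → t = ln(2.121/1.4)/k = 43130 s = 11.98 h.
Distance = v·t = 1.1·43130 = 47440 m = 47.44 km.

47.4 km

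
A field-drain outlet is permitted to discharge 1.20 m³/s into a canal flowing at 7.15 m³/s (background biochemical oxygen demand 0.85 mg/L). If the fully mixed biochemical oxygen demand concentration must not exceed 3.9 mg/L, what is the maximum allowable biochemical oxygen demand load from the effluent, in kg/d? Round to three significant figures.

2290 kg/d

Mass balance at the limit: 7.150·0.8500 + 1.200·Cₑ = 8.350·3.9 → Cₑ = 22.07 mg/L.
Load = 1.200 m³/s × 22.07 g/m³ × 86 400 s/d = 2289 kg/d.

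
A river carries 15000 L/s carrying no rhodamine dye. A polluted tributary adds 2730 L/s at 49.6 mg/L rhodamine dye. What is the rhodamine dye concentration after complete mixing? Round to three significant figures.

Mass balance: C = (15000·0 + 2730·49.60) / 17730 = 135400/17730 = 7.637 mg/L.

7.64 mg/L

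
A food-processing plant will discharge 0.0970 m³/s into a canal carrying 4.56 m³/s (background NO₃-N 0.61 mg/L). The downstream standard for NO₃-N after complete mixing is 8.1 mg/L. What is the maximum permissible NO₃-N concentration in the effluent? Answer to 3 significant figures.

At the limit, (Qr·Cr + Qe·Cₑ)/(Qr + Qe) = 8.1:
Cₑ = (4.657·8.1 − 4.560·0.6100) / 0.09700 = 360.2 mg/L.

360 mg/L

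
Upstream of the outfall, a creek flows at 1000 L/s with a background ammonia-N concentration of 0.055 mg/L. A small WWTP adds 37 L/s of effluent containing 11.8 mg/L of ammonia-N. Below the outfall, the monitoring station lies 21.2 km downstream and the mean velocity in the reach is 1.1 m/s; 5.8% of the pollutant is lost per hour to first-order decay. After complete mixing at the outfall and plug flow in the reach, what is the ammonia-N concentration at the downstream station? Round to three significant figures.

Conservation of mass: C = (1000·0.05500 + 37.00·11.80) / 1037 = 491.6/1037 = 0.4741 mg/L.
Travel time t = 21.2·1000 / 1.1 = 19270 s = 5.354 h.
5.8%/h lost → k = −ln(1 − 0.058) = 0.05975 h⁻¹.
Decay over the reach: 0.4741·exp(−kt) = 0.4741·0.7262 = 0.3443 mg/L.

0.344 mg/L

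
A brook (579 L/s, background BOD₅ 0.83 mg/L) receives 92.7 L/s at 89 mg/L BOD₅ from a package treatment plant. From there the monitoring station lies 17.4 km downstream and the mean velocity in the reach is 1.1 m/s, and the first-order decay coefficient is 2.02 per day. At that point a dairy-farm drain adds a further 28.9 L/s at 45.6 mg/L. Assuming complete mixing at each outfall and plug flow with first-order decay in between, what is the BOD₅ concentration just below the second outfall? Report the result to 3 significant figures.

After mixing, C = (579.0·0.8300 + 92.70·89.00) / 671.7 = 8731/671.7 = 13.00 mg/L; combined flow 671.7 L/s.
Travel time t = 17.4·1000 / 1.1 = 15820 s = 4.394 h.
First-order decay: C = 13.00·exp(−k·t) = 13.00·0.6909 = 8.980 mg/L.
At the second outfall, C = (671.7·8.980 + 28.90·45.60) / (671.7 + 28.90) = 10.49 mg/L.

10.5 mg/L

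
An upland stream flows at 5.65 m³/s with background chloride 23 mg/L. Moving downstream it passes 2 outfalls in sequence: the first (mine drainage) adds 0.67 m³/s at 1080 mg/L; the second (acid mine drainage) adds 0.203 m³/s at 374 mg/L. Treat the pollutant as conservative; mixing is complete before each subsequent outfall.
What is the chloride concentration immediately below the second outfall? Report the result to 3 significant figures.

Outfall 1: combined Q = 6.320 m³/s; C = (5.650·23.00 + 0.6700·1080)/6.320 = 135.1 mg/L.
Outfall 2: combined Q = 6.523 m³/s; C = (6.320·135.1 + 0.2030·374.0)/6.523 = 142.5 mg/L.

142 mg/L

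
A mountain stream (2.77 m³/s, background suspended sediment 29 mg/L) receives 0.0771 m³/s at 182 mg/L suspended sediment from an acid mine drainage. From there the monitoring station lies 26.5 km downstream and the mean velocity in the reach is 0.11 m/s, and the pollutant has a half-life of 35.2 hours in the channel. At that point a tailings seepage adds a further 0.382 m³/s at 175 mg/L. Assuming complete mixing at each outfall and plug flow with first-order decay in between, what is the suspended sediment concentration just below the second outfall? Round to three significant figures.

28.5 mg/L

Conservation of mass: C = (2.770·29.00 + 0.07710·182.0) / 2.847 = 94.36/2.847 = 33.14 mg/L; combined flow 2.847 m³/s.
Travel time t = 26.5·1000 / 0.11 = 240900 s = 66.92 h.
Half-life 35.2 h → k = ln 2 / 35.2 = 0.01969 h⁻¹ = 0.4726 d⁻¹.
After decay, C = 33.14 × e^(−kt) = 33.14 × 0.2677 = 8.874 mg/L.
At the second outfall, C = (2.847·8.874 + 0.3820·175.0) / (2.847 + 0.3820) = 28.53 mg/L.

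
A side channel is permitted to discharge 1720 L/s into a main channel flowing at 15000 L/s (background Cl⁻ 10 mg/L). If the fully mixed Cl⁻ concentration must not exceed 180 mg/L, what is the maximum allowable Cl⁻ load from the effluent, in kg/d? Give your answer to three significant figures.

247000 kg/d

Mass balance at the limit: 15000·10.00 + 1720·Cₑ = 16720·180 → Cₑ = 1663 mg/L.
1720 L/s = 1.720 m³/s. Load = 1.720 m³/s × 1663 g/m³ × 86 400 s/d = 247100 kg/d.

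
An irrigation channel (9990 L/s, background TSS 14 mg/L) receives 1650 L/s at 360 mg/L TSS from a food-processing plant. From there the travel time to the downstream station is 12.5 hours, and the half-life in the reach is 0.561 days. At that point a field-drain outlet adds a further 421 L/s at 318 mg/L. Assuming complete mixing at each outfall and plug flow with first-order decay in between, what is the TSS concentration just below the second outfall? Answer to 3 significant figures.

Mixed concentration C = ΣQC/ΣQ = (9990·14.00 + 1650·360.0) / 11640 = 733900/11640 = 63.05 mg/L; combined flow 11640 L/s.
Half-life 0.561 d → k = ln 2 / 0.561 = 1.236 d⁻¹.
After decay, C = 63.05 × e^(−kt) = 63.05 × 0.5254 = 33.13 mg/L.
At the second outfall, C = (11640·33.13 + 421.0·318.0) / (11640 + 421.0) = 43.07 mg/L.

43.1 mg/L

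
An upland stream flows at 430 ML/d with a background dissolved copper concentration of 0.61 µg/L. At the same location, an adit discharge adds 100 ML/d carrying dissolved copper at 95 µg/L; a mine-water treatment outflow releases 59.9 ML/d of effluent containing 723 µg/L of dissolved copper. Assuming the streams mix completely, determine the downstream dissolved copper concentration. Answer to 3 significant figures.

90.0 µg/L

Mixed concentration C = ΣQC/ΣQ = (430.0·0.6100 + 100.0·95.00 + 59.90·723.0) / 589.9 = 53070/589.9 = 89.96 µg/L.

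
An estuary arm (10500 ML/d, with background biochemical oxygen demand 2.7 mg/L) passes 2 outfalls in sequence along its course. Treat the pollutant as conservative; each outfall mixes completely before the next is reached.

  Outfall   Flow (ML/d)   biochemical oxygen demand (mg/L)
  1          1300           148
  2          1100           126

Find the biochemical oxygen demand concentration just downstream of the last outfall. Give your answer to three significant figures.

27.9 mg/L

Outfall 1: combined Q = 11800 ML/d; C = (10500·2.700 + 1300·148.0)/11800 = 18.71 mg/L.
Outfall 2: combined Q = 12900 ML/d; C = (11800·18.71 + 1100·126.0)/12900 = 27.86 mg/L.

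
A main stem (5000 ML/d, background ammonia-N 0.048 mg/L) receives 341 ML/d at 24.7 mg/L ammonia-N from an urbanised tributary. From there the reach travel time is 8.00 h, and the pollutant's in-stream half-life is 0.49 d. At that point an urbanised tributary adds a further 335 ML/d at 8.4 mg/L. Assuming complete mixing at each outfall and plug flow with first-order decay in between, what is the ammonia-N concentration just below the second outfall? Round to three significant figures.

Mass balance: C = (5000·0.04800 + 341.0·24.70) / 5341 = 8663/5341 = 1.622 mg/L; combined flow 5341 ML/d.
Half-life 0.49 d → k = ln 2 / 0.49 = 1.415 d⁻¹.
Applying C = C₀e^(−kt): 1.622 × 0.6240 = 1.012 mg/L.
At the second outfall, C = (5341·1.012 + 335.0·8.400) / (5341 + 335.0) = 1.448 mg/L.

1.45 mg/L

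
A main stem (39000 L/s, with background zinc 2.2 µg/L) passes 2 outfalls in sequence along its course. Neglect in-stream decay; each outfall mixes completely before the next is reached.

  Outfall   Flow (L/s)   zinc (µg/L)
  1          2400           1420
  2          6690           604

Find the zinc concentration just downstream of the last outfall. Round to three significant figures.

157 µg/L

Below outfall 1: Q → 41400 L/s, C = (39000·2.200 + 2400·1420)/41400 = 84.39 µg/L.
Below outfall 2: Q → 48090 L/s, C = (41400·84.39 + 6690·604.0)/48090 = 156.7 µg/L.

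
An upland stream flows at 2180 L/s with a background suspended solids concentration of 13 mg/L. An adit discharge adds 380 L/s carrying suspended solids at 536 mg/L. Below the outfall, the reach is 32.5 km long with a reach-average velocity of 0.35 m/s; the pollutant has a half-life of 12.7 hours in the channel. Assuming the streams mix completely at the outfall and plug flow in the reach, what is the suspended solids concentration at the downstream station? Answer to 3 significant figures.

22.2 mg/L

Flow-weighted average: C = (2180·13.00 + 380.0·536.0) / 2560 = 232000/2560 = 90.63 mg/L.
Travel time t = 32.5·1000 / 0.35 = 92860 s = 25.79 h.
Half-life 12.7 h → k = ln 2 / 12.7 = 0.05458 h⁻¹ = 1.310 d⁻¹.
First-order decay: C = 90.63·exp(−k·t) = 90.63·0.2447 = 22.18 mg/L.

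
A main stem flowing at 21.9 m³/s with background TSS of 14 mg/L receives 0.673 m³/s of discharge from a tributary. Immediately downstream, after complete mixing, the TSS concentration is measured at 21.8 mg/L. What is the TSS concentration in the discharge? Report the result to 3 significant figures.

276 mg/L

Mass balance: 21.90·14.00 + 0.6730·Cₑ = 22.57·21.80
→ Cₑ = (22.57·21.80 − 21.90·14.00) / 0.6730 = 275.6 mg/L.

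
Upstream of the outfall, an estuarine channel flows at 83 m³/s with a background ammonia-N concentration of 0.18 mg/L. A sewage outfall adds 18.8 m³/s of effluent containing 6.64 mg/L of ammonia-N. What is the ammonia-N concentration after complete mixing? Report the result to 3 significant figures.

1.37 mg/L

Mixed concentration C = ΣQC/ΣQ = (83.00·0.1800 + 18.80·6.640) / 101.8 = 139.8/101.8 = 1.373 mg/L.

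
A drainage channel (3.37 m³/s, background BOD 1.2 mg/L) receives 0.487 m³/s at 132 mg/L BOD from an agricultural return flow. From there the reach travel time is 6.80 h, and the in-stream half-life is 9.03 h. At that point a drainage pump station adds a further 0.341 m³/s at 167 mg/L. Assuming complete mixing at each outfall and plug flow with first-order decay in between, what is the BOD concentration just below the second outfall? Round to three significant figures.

After mixing, C = (3.370·1.200 + 0.4870·132.0) / 3.857 = 68.33/3.857 = 17.72 mg/L; combined flow 3.857 m³/s.
Half-life 9.03 h → k = ln 2 / 9.03 = 0.07676 h⁻¹ = 1.842 d⁻¹.
After decay, C = 17.72 × e^(−kt) = 17.72 × 0.5933 = 10.51 mg/L.
At the second outfall, C = (3.857·10.51 + 0.3410·167.0) / (3.857 + 0.3410) = 23.22 mg/L.

23.2 mg/L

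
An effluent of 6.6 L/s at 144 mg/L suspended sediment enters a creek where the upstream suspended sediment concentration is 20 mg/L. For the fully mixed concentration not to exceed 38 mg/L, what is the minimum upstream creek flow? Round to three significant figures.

Set C_mix = 38: (Q·20.00 + 6.600·144.0) / (Q + 6.600) = 38
→ Q = 6.600·(144.0 − 38)/(38 − 20.00) = 38.87 L/s.

38.9 L/s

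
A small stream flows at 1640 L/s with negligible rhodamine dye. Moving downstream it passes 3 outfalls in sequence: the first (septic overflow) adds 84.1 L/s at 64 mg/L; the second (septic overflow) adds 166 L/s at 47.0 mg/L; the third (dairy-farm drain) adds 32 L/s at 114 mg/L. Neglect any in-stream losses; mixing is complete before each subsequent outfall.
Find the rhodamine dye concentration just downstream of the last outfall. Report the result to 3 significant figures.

After outfall 1: Q = 1640 + 84.10 = 1724 L/s; C = (1640·0 + 84.10·64.00)/1724 = 3.122 mg/L.
After outfall 2: Q = 1724 + 166.0 = 1890 L/s; C = (1724·3.122 + 166.0·47.00)/1890 = 6.976 mg/L.
After outfall 3: Q = 1890 + 32.00 = 1922 L/s; C = (1890·6.976 + 32.00·114.0)/1922 = 8.757 mg/L.

8.76 mg/L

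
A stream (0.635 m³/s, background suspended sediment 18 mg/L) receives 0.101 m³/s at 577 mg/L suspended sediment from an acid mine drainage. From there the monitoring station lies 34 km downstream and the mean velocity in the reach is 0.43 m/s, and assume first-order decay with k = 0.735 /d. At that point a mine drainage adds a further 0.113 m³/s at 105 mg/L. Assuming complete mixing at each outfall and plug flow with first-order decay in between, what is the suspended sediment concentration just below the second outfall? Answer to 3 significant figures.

55.9 mg/L

After mixing, C = (0.6350·18.00 + 0.1010·577.0) / 0.7360 = 69.71/0.7360 = 94.71 mg/L; combined flow 0.7360 m³/s.
Travel time t = 34·1000 / 0.43 = 79070 s = 21.96 h.
Applying C = C₀e^(−kt): 94.71 × 0.5104 = 48.34 mg/L.
At the second outfall, C = (0.7360·48.34 + 0.1130·105.0) / (0.7360 + 0.1130) = 55.88 mg/L.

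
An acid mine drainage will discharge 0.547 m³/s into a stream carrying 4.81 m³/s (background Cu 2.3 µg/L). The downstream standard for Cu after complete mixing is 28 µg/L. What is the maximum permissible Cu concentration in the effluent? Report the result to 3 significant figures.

At the limit, (Qr·Cr + Qe·Cₑ)/(Qr + Qe) = 28:
Cₑ = (5.357·28 − 4.810·2.300) / 0.5470 = 254.0 µg/L.

254 µg/L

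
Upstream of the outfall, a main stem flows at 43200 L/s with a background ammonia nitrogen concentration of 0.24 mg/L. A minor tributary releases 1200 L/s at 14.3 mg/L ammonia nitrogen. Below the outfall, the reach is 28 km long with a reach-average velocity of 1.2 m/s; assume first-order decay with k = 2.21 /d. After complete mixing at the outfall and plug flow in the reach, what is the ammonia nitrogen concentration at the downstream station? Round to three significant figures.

0.341 mg/L

Mixed concentration C = ΣQC/ΣQ = (43200·0.2400 + 1200·14.30) / 44400 = 27530/44400 = 0.6200 mg/L.
Travel time t = 28·1000 / 1.2 = 23330 s = 6.481 h.
Applying C = C₀e^(−kt): 0.6200 × 0.5506 = 0.3413 mg/L.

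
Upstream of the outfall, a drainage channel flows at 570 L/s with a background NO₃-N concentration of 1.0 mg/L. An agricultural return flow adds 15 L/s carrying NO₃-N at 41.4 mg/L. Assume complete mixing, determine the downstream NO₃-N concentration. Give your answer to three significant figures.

Flow-weighted average: C = (570.0·1.000 + 15.00·41.40) / 585.0 = 1191/585.0 = 2.036 mg/L.

2.04 mg/L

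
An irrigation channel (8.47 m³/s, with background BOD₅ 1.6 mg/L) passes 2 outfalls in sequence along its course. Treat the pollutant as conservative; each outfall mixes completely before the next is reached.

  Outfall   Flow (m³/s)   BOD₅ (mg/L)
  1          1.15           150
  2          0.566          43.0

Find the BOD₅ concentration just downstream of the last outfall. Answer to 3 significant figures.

Below outfall 1: Q → 9.620 m³/s, C = (8.470·1.600 + 1.150·150.0)/9.620 = 19.34 mg/L.
Below outfall 2: Q → 10.19 m³/s, C = (9.620·19.34 + 0.5660·43.00)/10.19 = 20.65 mg/L.

20.7 mg/L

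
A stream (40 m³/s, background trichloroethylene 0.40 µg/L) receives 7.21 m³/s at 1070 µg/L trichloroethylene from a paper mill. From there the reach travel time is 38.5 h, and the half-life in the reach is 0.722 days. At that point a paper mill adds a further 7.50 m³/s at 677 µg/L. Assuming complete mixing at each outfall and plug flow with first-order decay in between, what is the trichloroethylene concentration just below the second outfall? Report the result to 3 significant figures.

123 µg/L

Mixed concentration C = ΣQC/ΣQ = (40.00·0.4000 + 7.210·1070) / 47.21 = 7731/47.21 = 163.8 µg/L; combined flow 47.21 m³/s.
Half-life 0.722 d → k = ln 2 / 0.722 = 0.9600 d⁻¹.
First-order decay: C = 163.8·exp(−k·t) = 163.8·0.2144 = 35.10 µg/L.
Second outfall: C = (47.21·35.10 + 7.500·677.0)/54.71 = 123.1 µg/L.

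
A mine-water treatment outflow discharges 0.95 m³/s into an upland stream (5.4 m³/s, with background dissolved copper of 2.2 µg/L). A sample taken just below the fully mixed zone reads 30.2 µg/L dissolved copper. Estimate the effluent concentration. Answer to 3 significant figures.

189 µg/L

Mass balance: 5.400·2.200 + 0.9500·Cₑ = 6.350·30.20
→ Cₑ = (6.350·30.20 − 5.400·2.200) / 0.9500 = 189.4 µg/L.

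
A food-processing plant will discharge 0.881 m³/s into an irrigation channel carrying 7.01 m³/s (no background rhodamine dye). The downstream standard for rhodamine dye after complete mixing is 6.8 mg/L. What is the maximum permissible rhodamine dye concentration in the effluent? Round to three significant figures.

60.9 mg/L

At the limit, (Qr·Cr + Qe·Cₑ)/(Qr + Qe) = 6.8:
Cₑ = (7.891·6.8 − 7.010·0) / 0.8810 = 60.91 mg/L.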